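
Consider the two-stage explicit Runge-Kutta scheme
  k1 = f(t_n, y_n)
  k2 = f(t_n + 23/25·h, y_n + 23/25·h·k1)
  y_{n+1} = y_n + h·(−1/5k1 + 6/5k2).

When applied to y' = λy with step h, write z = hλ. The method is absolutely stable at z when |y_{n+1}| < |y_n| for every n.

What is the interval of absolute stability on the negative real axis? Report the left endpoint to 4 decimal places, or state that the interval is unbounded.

(-0.9058, 0).

On y'=λy, z=hλ:
  k1=λy_n ⇒ h·k1=z·y_n;  k2=λ(1+23/25z)y_n ⇒ h·k2=z(1+23/25z)y_n
  y_{n+1}/y_n = 1 − 1/5z + 6/5z(1+23/25z) = 1 + z + 138/125z²
  so R(z) = 1 + z + 138/125z².

Boundary: |R(x)|=1, x<0.
x=-0.61: |R|=0.8008
R=1: x+138/125x²=0 ⇒ x=−125/138=-0.9058; min R=1−1/(4·138/125)=0.7736>−1
Confirm numerically:
  x=-0.701: |R|=0.84151 <1
  x=-0.672: |R|=0.82655 <1
  x=-0.595: |R|=0.79584 <1
  x=-0.436: |R|=0.77387 <1
  x=-1.258: |R|=1.48915 >1
  x=-0.968: |R|=1.06647 >1
So |R|<1 on (-0.9058, 0).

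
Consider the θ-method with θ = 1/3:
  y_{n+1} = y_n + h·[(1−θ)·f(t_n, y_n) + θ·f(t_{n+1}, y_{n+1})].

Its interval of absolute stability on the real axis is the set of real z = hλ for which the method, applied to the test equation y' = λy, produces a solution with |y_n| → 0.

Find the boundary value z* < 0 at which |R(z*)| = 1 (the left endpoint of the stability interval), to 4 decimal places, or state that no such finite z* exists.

Test eqn y'=λy, z=hλ:
  y_{n+1} = y_n + z·[2/3·y_n + 1/3·y_{n+1}] ⇒ (1 − 1/3z)y_{n+1} = (1 + 2/3z)y_n
  Hence R(z) = (1 + 2/3z)/(1 − 1/3z).

Solve |R(x)|<1 on ℝ⁻.
x=-1.63: |R|=0.0562
R=−1: 1+2/3x = −1+1/3x ⇒ -1/3x=2 ⇒ x=2/(-1/3)=-6.0000
Confirm numerically:
  x=-3.882: |R|=0.69224 <1
  x=-3.068: |R|=0.51681 <1
  x=-2.510: |R|=0.36661 <1
  x=-6.351: |R|=1.03754 >1
  x=-6.291: |R|=1.03132 >1
Interval (-6.0000, 0).

z* = -6.0000.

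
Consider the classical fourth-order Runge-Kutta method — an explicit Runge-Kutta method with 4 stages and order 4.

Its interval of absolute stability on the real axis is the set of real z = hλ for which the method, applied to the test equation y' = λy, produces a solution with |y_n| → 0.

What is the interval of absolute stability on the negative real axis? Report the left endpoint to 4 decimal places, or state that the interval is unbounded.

(-2.7853, 0).

With y'=λy (z=hλ):
  order 4, 4-stage ⇒ R(z)=1+z+z^2/2+z^3/6+z^4/24
  (e.g. R(-1.21)=0.31611, |R|=0.31611)

Solve |R(x)|<1 on ℝ⁻.
x=-1.21: |R|=0.3161
|R(-2.76)|=0.9625 |R(-1.89)|=0.3025 |R(-1.74)|=0.2777
Bisect:
  x_lo=-3.4552 |R|=2.5777  x_hi=-0.2068 |R|=0.8132
  mid=-1.83100 |R|=0.29051 →hi
  mid=-2.64311 |R|=0.80596 →hi
  mid=-3.04917 |R|=1.47639 →lo
  mid=-2.84614 |R|=1.09568 →lo
  mid=-2.74462 |R|=0.94039 →hi
  mid=-2.79538 |R|=1.01532 →lo
  mid=-2.77000 |R|=0.97719 →hi
  mid=-2.78269 |R|=0.99608 →hi
  mid=-2.78904 |R|=1.00566 →lo
  mid=-2.78586 |R|=1.00086 →lo
  ...
  [-2.78547,-2.78527] ⇒ x*=-2.7853
Interval (-2.7853, 0).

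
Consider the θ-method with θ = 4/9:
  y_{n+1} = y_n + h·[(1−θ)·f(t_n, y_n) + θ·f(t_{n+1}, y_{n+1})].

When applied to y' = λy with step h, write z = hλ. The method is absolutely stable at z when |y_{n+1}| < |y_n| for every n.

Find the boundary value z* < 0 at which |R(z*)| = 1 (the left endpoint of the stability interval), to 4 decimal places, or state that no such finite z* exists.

With y'=λy (z=hλ):
  y_{n+1} = y_n + z·[5/9·y_n + 4/9·y_{n+1}] ⇒ (1 − 4/9z)y_{n+1} = (1 + 5/9z)y_n
  Hence R(z) = (1 + 5/9z)/(1 − 4/9z).

Solve |R(x)|<1 on ℝ⁻.
x=-1.28: |R|=0.1841
R=−1: 1+5/9x = −1+4/9x ⇒ -1/9x=2 ⇒ x=2/(-1/9)=-18.0000
Confirm numerically:
  x=-17.677: |R|=0.99595 <1
  x=-17.007: |R|=0.98711 <1
  x=-14.541: |R|=0.94850 <1
  x=-10.722: |R|=0.85974 <1
  x=-18.471: |R|=1.00568 >1
  x=-18.153: |R|=1.00187 >1
Stable set (-18.0000, 0).

z* = -18.0000.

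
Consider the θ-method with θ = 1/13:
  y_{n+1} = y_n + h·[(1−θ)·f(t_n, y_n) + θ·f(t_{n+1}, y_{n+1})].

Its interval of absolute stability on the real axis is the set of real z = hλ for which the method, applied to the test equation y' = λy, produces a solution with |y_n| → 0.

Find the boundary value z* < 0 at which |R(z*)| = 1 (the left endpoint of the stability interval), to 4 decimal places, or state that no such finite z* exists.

left endpoint -2.3636.

Set f=λy, z=hλ:
  y_{n+1} = y_n + z·[12/13·y_n + 1/13·y_{n+1}] ⇒ (1 − 1/13z)y_{n+1} = (1 + 12/13z)y_n
  R(z) = (1 + 12/13z)/(1 − 1/13z).

Solve |R(x)|<1 on ℝ⁻.
x=-1.07: |R|=0.0114
R=−1: 1+12/13x = −1+1/13x ⇒ -11/13x=2 ⇒ x=2/(-11/13)=-2.3636
Confirm numerically:
  x=-2.293: |R|=0.94919 <1
  x=-2.142: |R|=0.83899 <1
  x=-2.018: |R|=0.74684 <1
  x=-2.524: |R|=1.11363 >1
  x=-2.436: |R|=1.05157 >1
Interval (-2.3636, 0).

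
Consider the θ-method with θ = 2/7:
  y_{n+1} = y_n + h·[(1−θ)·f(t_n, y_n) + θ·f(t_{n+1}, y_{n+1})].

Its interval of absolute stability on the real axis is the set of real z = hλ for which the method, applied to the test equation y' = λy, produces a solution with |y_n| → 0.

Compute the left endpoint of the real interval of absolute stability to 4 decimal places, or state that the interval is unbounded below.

Set f=λy, z=hλ:
  y_{n+1} = y_n + z·[5/7·y_n + 2/7·y_{n+1}] ⇒ (1 − 2/7z)y_{n+1} = (1 + 5/7z)y_n
  Hence R(z) = (1 + 5/7z)/(1 − 2/7z).

Find x<0 with |R(x)|<1.
x=-1.08: |R|=0.1747
R=−1: 1+5/7x = −1+2/7x ⇒ -3/7x=2 ⇒ x=2/(-3/7)=-4.6667
Confirm numerically:
  x=-4.603: |R|=0.98821 <1
  x=-3.611: |R|=0.77732 <1
  x=-2.936: |R|=0.59664 <1
  x=-5.073: |R|=1.07110 >1
  x=-4.981: |R|=1.05559 >1
  x=-4.833: |R|=1.02994 >1
So |R|<1 on (-4.6667, 0).

left endpoint -4.6667.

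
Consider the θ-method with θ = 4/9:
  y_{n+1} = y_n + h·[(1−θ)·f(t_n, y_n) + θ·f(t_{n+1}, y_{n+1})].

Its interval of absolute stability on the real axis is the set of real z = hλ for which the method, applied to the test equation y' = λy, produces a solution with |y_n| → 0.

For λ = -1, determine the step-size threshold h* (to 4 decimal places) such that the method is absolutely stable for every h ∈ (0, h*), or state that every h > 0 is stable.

Set f=λy, z=hλ:
  y_{n+1} = y_n + z·[5/9·y_n + 4/9·y_{n+1}] ⇒ (1 − 4/9z)y_{n+1} = (1 + 5/9z)y_n
  ⇒ R(z) = (1 + 5/9z)/(1 − 4/9z).

Need |R(x)|<1, x<0.
x=-1.19: |R|=0.2217
R=−1: 1+5/9x = −1+4/9x ⇒ -1/9x=2 ⇒ x=2/(-1/9)=-18.0000
Confirm numerically:
  x=-16.981: |R|=0.98675 <1
  x=-12.914: |R|=0.91615 <1
  x=-9.515: |R|=0.81970 <1
  x=-18.143: |R|=1.00175 >1
  x=-18.029: |R|=1.00036 >1
So |R|<1 on (-18.0000, 0).

(-18.0000,0); λ=-1 ⇒ h* = (18)/1 = 18.0000.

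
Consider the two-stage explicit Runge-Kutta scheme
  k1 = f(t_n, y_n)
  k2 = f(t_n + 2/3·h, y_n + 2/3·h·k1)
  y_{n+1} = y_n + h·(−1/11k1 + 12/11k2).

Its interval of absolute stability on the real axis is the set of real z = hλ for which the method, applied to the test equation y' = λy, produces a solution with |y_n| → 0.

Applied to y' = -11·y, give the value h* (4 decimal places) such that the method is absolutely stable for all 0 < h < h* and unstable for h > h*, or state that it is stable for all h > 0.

(-1.3750,0); λ=-11 ⇒ h* = (11/8)/11 = 0.1250.

Set f=λy, z=hλ:
  k1=λy_n ⇒ h·k1=z·y_n;  k2=λ(1+2/3z)y_n ⇒ h·k2=z(1+2/3z)y_n
  y_{n+1}/y_n = 1 − 1/11z + 12/11z(1+2/3z) = 1 + z + 8/11z²
  R(z) = 1 + z + 8/11z².

Find x<0 with |R(x)|<1.
x=-0.41: |R|=0.7123
R=1: x+8/11x²=0 ⇒ x=−11/8=-1.3750; min R=1−1/(4·8/11)=0.6562>−1
Confirm numerically:
  x=-1.323: |R|=0.94997 <1
  x=-1.014: |R|=0.73378 <1
  x=-0.994: |R|=0.72457 <1
  x=-0.943: |R|=0.70373 <1
  x=-1.915: |R|=1.75207 >1
  x=-1.604: |R|=1.26714 >1
  x=-1.495: |R|=1.13047 >1
Interval (-1.3750, 0).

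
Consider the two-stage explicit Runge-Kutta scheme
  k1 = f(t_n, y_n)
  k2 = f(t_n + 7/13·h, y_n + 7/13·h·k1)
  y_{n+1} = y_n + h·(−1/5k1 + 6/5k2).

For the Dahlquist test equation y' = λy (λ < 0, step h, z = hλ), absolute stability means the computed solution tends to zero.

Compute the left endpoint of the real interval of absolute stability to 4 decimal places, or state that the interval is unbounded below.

left endpoint -1.5476.

Set f=λy, z=hλ:
  k1=λy_n ⇒ h·k1=z·y_n;  k2=λ(1+7/13z)y_n ⇒ h·k2=z(1+7/13z)y_n
  y_{n+1}/y_n = 1 − 1/5z + 6/5z(1+7/13z) = 1 + z + 42/65z²
  R(z) = 1 + z + 42/65z².

Solve |R(x)|<1 on ℝ⁻.
x=-1.44: |R|=0.8999
R=1: x+42/65x²=0 ⇒ x=−65/42=-1.5476; min R=1−1/(4·42/65)=0.6131>−1
Confirm numerically:
  x=-1.433: |R|=0.89387 <1
  x=-1.278: |R|=0.77735 <1
  x=-0.802: |R|=0.61361 <1
  x=-2.143: |R|=1.82443 >1
  x=-1.952: |R|=1.51004 >1
Stable set (-1.5476, 0).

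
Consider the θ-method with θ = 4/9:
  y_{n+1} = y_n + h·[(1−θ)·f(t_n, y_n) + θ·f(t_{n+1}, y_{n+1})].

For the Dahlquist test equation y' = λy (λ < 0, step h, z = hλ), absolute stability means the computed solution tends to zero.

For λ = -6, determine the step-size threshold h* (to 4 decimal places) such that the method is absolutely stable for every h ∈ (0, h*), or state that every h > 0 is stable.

(-18.0000,0); λ=-6 ⇒ h* = (18)/6 = 3.0000.

With y'=λy (z=hλ):
  y_{n+1} = y_n + z·[5/9·y_n + 4/9·y_{n+1}] ⇒ (1 − 4/9z)y_{n+1} = (1 + 5/9z)y_n
  R(z) = (1 + 5/9z)/(1 − 4/9z).

Solve |R(x)|<1 on ℝ⁻.
x=-0.82: |R|=0.3990
R=−1: 1+5/9x = −1+4/9x ⇒ -1/9x=2 ⇒ x=2/(-1/9)=-18.0000
Confirm numerically:
  x=-17.171: |R|=0.98933 <1
  x=-12.884: |R|=0.91549 <1
  x=-10.302: |R|=0.84668 <1
  x=-7.365: |R|=0.72348 <1
  x=-18.497: |R|=1.00599 >1
  x=-18.322: |R|=1.00391 >1
  x=-18.294: |R|=1.00358 >1
So |R|<1 on (-18.0000, 0).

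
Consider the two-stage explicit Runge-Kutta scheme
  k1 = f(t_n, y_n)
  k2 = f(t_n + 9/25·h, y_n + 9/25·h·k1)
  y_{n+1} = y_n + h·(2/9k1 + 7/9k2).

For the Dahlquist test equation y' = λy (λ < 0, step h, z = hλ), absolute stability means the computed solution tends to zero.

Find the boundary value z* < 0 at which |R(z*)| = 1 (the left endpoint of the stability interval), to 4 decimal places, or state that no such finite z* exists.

With y'=λy (z=hλ):
  k1=λy_n ⇒ h·k1=z·y_n;  k2=λ(1+9/25z)y_n ⇒ h·k2=z(1+9/25z)y_n
  y_{n+1}/y_n = 1 + 2/9z + 7/9z(1+9/25z) = 1 + z + 7/25z²
  R(z) = 1 + z + 7/25z².

Need |R(x)|<1, x<0.
x=-1.8: |R|=0.1072
R=1: x+7/25x²=0 ⇒ x=−25/7=-3.5714; min R=1−1/(4·7/25)=0.1071>−1
Confirm numerically:
  x=-3.518: |R|=0.94737 <1
  x=-2.314: |R|=0.18529 <1
  x=-2.091: |R|=0.13324 <1
  x=-3.883: |R|=1.33875 >1
  x=-3.856: |R|=1.30725 >1
  x=-3.694: |R|=1.12678 >1
Interval (-3.5714, 0).

left endpoint -3.5714.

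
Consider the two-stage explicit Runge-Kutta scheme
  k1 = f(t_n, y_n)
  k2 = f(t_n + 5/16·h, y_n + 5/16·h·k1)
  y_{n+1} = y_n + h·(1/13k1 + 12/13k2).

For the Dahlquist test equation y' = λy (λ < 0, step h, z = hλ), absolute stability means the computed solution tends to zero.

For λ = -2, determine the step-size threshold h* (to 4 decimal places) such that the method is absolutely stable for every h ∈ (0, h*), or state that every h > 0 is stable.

Test eqn y'=λy, z=hλ:
  k1=λy_n ⇒ h·k1=z·y_n;  k2=λ(1+5/16z)y_n ⇒ h·k2=z(1+5/16z)y_n
  y_{n+1}/y_n = 1 + 1/13z + 12/13z(1+5/16z) = 1 + z + 15/52z²
  so R(z) = 1 + z + 15/52z².

Boundary: |R(x)|=1, x<0.
x=-0.92: |R|=0.3242
R=1: x+15/52x²=0 ⇒ x=−52/15=-3.4667; min R=1−1/(4·15/52)=0.1333>−1
Confirm numerically:
  x=-3.239: |R|=0.78728 <1
  x=-2.209: |R|=0.19860 <1
  x=-1.927: |R|=0.14415 <1
  x=-1.594: |R|=0.13893 <1
  x=-3.975: |R|=1.58287 >1
  x=-3.620: |R|=1.16012 >1
  x=-3.489: |R|=1.02248 >1
Interval (-3.4667, 0).

(-3.4667,0); λ=-2 ⇒ h* = (52/15)/2 = 1.7333.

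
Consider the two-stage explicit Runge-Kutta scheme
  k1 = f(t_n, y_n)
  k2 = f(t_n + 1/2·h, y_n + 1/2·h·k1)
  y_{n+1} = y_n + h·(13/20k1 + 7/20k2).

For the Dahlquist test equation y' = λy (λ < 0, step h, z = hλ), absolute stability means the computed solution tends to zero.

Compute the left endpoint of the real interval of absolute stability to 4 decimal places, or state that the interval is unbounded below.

Test eqn y'=λy, z=hλ:
  k1=λy_n ⇒ h·k1=z·y_n;  k2=λ(1+1/2z)y_n ⇒ h·k2=z(1+1/2z)y_n
  y_{n+1}/y_n = 1 + 13/20z + 7/20z(1+1/2z) = 1 + z + 7/40z²
  Hence R(z) = 1 + z + 7/40z².

Find x<0 with |R(x)|<1.
x=-1.68: |R|=0.1861
R=1: x+7/40x²=0 ⇒ x=−40/7=-5.7143; min R=1−1/(4·7/40)=-0.4286>−1
Confirm numerically:
  x=-4.561: |R|=0.07948 <1
  x=-3.538: |R|=0.34745 <1
  x=-2.686: |R|=0.42345 <1
  x=-6.258: |R|=1.59545 >1
  x=-6.249: |R|=1.58475 >1
So |R|<1 on (-5.7143, 0).

left endpoint -5.7143.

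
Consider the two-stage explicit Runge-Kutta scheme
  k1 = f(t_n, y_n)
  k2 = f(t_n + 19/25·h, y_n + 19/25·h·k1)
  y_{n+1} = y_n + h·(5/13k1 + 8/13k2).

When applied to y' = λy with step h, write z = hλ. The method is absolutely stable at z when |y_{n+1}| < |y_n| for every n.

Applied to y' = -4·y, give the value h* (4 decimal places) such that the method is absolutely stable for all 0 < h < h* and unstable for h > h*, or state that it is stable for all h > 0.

(-2.1382,0); λ=-4 ⇒ h* = (325/152)/4 = 0.5345.

With y'=λy (z=hλ):
  k1=λy_n ⇒ h·k1=z·y_n;  k2=λ(1+19/25z)y_n ⇒ h·k2=z(1+19/25z)y_n
  y_{n+1}/y_n = 1 + 5/13z + 8/13z(1+19/25z) = 1 + z + 152/325z²
  Hence R(z) = 1 + z + 152/325z².

Need |R(x)|<1, x<0.
x=-0.87: |R|=0.4840
R=1: x+152/325x²=0 ⇒ x=−325/152=-2.1382; min R=1−1/(4·152/325)=0.4655>−1
Confirm numerically:
  x=-1.722: |R|=0.66484 <1
  x=-1.510: |R|=0.55639 <1
  x=-1.348: |R|=0.50185 <1
  x=-2.430: |R|=1.33168 >1
  x=-2.396: |R|=1.28894 >1
  x=-2.194: |R|=1.05730 >1
Interval (-2.1382, 0).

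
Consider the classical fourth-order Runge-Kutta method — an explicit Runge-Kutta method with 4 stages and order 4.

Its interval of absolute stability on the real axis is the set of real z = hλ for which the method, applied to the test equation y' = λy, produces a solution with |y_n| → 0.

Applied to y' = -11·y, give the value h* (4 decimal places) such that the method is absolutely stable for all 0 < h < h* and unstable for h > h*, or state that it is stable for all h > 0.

Test eqn y'=λy, z=hλ:
  order 4, 4-stage ⇒ R(z)=1+z+z^2/2+z^3/6+z^4/24
  (e.g. R(-0.49)=0.61284, |R|=0.61284)

Boundary: |R(x)|=1, x<0.
x=-0.49: |R|=0.6128
|R(-3.03)|=1.4361 |R(-2.82)|=1.0536 |R(-1.41)|=0.2815
Bisect:
  x_lo=-3.2301 |R|=1.9055  x_hi=-0.0610 |R|=0.9408
  mid=-1.64555 |R|=0.27124 →hi
  mid=-2.43781 |R|=0.59062 →hi
  mid=-2.83394 |R|=1.07585 →lo
  mid=-2.63587 |R|=0.79712 →hi
  mid=-2.73490 |R|=0.92665 →hi
  mid=-2.78442 |R|=0.99868 →hi
  mid=-2.80918 |R|=1.03661 →lo
  ...
  [-2.78539,-2.78519] ⇒ x*=-2.7853
Stable set (-2.7853, 0).

(-2.7853,0); λ=-11 ⇒ h* = 0.2532.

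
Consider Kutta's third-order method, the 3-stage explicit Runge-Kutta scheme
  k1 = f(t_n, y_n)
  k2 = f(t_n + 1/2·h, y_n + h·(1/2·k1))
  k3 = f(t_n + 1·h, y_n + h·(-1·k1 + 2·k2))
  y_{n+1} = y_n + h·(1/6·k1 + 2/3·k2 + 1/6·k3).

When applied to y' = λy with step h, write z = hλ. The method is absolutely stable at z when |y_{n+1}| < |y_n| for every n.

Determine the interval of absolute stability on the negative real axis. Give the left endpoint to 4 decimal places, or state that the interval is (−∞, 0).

On y'=λy, z=hλ:
  order 3, 3-stage ⇒ R(z)=1+z+z^2/2+z^3/6
  (e.g. R(-0.35)=0.70410, |R|=0.70410)

Solve |R(x)|<1 on ℝ⁻.
x=-0.35: |R|=0.7041
|R(-1.23)|=0.2163 |R(-1.21)|=0.2268 |R(-0.72)|=0.4770
Bisect:
  x_lo=-2.9980 |R|=1.9949  x_hi=-0.1205 |R|=0.8865
  mid=-1.55921 |R|=0.02458 →hi
  mid=-2.27858 |R|=0.65432 →hi
  mid=-2.63827 |R|=1.21863 →lo
  mid=-2.45842 |R|=0.91289 →hi
  mid=-2.54835 |R|=1.05950 →lo
  mid=-2.50339 |R|=0.98468 →hi
  mid=-2.52587 |R|=1.02170 →lo
  ...
  [-2.51287,-2.51269] ⇒ x*=-2.5127
Stable set (-2.5127, 0).

z∈(-2.5127,0).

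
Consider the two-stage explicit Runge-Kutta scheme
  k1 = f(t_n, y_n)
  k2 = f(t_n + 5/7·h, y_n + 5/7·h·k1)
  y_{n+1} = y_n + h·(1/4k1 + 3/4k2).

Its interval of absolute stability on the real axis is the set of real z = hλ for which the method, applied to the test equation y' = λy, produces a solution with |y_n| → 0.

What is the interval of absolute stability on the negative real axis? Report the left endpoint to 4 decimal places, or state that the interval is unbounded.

Test eqn y'=λy, z=hλ:
  k1=λy_n ⇒ h·k1=z·y_n;  k2=λ(1+5/7z)y_n ⇒ h·k2=z(1+5/7z)y_n
  y_{n+1}/y_n = 1 + 1/4z + 3/4z(1+5/7z) = 1 + z + 15/28z²
  Hence R(z) = 1 + z + 15/28z².

Need |R(x)|<1, x<0.
x=-1.6: |R|=0.7714
R=1: x+15/28x²=0 ⇒ x=−28/15=-1.8667; min R=1−1/(4·15/28)=0.5333>−1
Confirm numerically:
  x=-1.755: |R|=0.89501 <1
  x=-1.669: |R|=0.82326 <1
  x=-1.423: |R|=0.66178 <1
  x=-1.154: |R|=0.55942 <1
  x=-2.269: |R|=1.48905 >1
  x=-2.158: |R|=1.33680 >1
Interval (-1.8667, 0).

z∈(-1.8667,0).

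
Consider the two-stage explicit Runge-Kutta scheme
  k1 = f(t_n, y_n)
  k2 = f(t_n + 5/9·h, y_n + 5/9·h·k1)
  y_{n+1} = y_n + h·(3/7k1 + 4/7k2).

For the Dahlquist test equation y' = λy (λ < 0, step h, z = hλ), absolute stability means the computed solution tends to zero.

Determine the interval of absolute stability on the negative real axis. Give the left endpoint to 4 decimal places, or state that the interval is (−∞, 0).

Set f=λy, z=hλ:
  k1=λy_n ⇒ h·k1=z·y_n;  k2=λ(1+5/9z)y_n ⇒ h·k2=z(1+5/9z)y_n
  y_{n+1}/y_n = 1 + 3/7z + 4/7z(1+5/9z) = 1 + z + 20/63z²
  R(z) = 1 + z + 20/63z².

Solve |R(x)|<1 on ℝ⁻.
x=-1.48: |R|=0.2154
R=1: x+20/63x²=0 ⇒ x=−63/20=-3.1500; min R=1−1/(4·20/63)=0.2125>−1
Confirm numerically:
  x=-2.757: |R|=0.65603 <1
  x=-2.227: |R|=0.34745 <1
  x=-1.999: |R|=0.26957 <1
  x=-3.550: |R|=1.45079 >1
  x=-3.398: |R|=1.26753 >1
  x=-3.314: |R|=1.17254 >1
So |R|<1 on (-3.1500, 0).

z∈(-3.1500,0).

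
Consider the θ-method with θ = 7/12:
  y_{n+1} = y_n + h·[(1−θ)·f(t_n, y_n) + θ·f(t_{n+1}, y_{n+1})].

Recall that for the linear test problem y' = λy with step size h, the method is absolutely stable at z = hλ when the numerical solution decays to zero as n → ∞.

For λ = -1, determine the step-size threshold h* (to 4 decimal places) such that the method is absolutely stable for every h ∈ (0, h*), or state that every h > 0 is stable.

unbounded; (−∞, 0). Any h>0 works for λ=-1.

On y'=λy, z=hλ:
  y_{n+1} = y_n + z·[5/12·y_n + 7/12·y_{n+1}] ⇒ (1 − 7/12z)y_{n+1} = (1 + 5/12z)y_n
  Hence R(z) = (1 + 5/12z)/(1 − 7/12z).

Boundary: |R(x)|=1, x<0.
x=-1.08: |R|=0.3374
x=-2: |R|=0.0769
x=-10: |R|=0.4634
x=-100: |R|=0.6854
θ=7/12≥1/2 ⇒ |1+5/12x|<|1−7/12x| ∀x<0 ⇒ interval (−∞,0).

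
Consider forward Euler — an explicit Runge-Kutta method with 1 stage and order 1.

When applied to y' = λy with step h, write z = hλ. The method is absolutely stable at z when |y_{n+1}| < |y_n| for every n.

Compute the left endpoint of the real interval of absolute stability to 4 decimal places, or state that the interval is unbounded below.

z* = -2.0000.

On y'=λy, z=hλ:
  order 1, 1-stage ⇒ R(z)=1+z
  (e.g. R(-1.65)=-0.65000, |R|=0.65000)

Need |R(x)|<1, x<0.
x=-1.65: |R|=0.6500
|R(-2.02)|=1.0200 |R(-1.93)|=0.9300 |R(-0.67)|=0.3300
Bisect:
  x_lo=-2.5162 |R|=1.5162  x_hi=-0.2127 |R|=0.7873
  mid=-1.36447 |R|=0.36447 →hi
  mid=-1.94035 |R|=0.94035 →hi
  mid=-2.22830 |R|=1.22830 →lo
  mid=-2.08432 |R|=1.08432 →lo
  mid=-2.01234 |R|=1.01234 →lo
  mid=-1.97635 |R|=0.97635 →hi
  mid=-1.99434 |R|=0.99434 →hi
  mid=-2.00334 |R|=1.00334 →lo
  ...
  [-2.00011,-1.99997] ⇒ x*=-2.0000
Interval (-2.0000, 0).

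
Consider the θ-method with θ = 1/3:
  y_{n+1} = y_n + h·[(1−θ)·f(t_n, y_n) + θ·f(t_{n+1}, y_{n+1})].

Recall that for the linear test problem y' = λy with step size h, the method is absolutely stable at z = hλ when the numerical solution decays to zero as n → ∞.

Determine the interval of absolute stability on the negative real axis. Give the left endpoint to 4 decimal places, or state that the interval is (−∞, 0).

(-6.0000, 0).

On y'=λy, z=hλ:
  y_{n+1} = y_n + z·[2/3·y_n + 1/3·y_{n+1}] ⇒ (1 − 1/3z)y_{n+1} = (1 + 2/3z)y_n
  R(z) = (1 + 2/3z)/(1 − 1/3z).

Find x<0 with |R(x)|<1.
x=-1.75: |R|=0.1053
R=−1: 1+2/3x = −1+1/3x ⇒ -1/3x=2 ⇒ x=2/(-1/3)=-6.0000
Confirm numerically:
  x=-5.914: |R|=0.99035 <1
  x=-5.482: |R|=0.93893 <1
  x=-5.244: |R|=0.90830 <1
  x=-6.307: |R|=1.03299 >1
  x=-6.027: |R|=1.00299 >1
Interval (-6.0000, 0).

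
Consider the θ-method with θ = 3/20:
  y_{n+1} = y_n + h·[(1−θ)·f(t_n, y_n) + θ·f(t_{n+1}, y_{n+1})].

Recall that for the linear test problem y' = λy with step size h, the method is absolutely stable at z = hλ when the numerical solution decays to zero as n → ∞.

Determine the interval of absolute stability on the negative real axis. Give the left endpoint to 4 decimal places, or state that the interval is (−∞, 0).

On y'=λy, z=hλ:
  y_{n+1} = y_n + z·[17/20·y_n + 3/20·y_{n+1}] ⇒ (1 − 3/20z)y_{n+1} = (1 + 17/20z)y_n
  so R(z) = (1 + 17/20z)/(1 − 3/20z).

Solve |R(x)|<1 on ℝ⁻.
x=-0.7: |R|=0.3665
R=−1: 1+17/20x = −1+3/20x ⇒ -7/10x=2 ⇒ x=2/(-7/10)=-2.8571
Confirm numerically:
  x=-2.586: |R|=0.86325 <1
  x=-2.083: |R|=0.58711 <1
  x=-1.845: |R|=0.44508 <1
  x=-1.548: |R|=0.25629 <1
  x=-3.359: |R|=1.23360 >1
  x=-2.912: |R|=1.02673 >1
So |R|<1 on (-2.8571, 0).

(-2.8571, 0).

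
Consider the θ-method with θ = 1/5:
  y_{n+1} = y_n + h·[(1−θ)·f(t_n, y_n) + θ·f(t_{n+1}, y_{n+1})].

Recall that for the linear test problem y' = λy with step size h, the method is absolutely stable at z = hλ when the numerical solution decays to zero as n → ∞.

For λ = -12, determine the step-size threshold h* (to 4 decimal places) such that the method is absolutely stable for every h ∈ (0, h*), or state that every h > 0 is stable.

(-3.3333,0); λ=-12 ⇒ h* = (10/3)/12 = 0.2778.

On y'=λy, z=hλ:
  y_{n+1} = y_n + z·[4/5·y_n + 1/5·y_{n+1}] ⇒ (1 − 1/5z)y_{n+1} = (1 + 4/5z)y_n
  Hence R(z) = (1 + 4/5z)/(1 − 1/5z).

Boundary: |R(x)|=1, x<0.
x=-0.43: |R|=0.6041
R=−1: 1+4/5x = −1+1/5x ⇒ -3/5x=2 ⇒ x=2/(-3/5)=-3.3333
Confirm numerically:
  x=-3.301: |R|=0.98831 <1
  x=-2.355: |R|=0.60095 <1
  x=-2.276: |R|=0.56405 <1
  x=-1.758: |R|=0.30068 <1
  x=-3.588: |R|=1.08896 >1
  x=-3.449: |R|=1.04107 >1
So |R|<1 on (-3.3333, 0).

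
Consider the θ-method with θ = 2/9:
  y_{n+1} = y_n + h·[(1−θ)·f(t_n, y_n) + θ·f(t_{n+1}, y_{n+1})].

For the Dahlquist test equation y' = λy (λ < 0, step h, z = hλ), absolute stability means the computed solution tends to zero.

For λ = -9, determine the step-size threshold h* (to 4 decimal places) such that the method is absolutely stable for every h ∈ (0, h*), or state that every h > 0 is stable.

Test eqn y'=λy, z=hλ:
  y_{n+1} = y_n + z·[7/9·y_n + 2/9·y_{n+1}] ⇒ (1 − 2/9z)y_{n+1} = (1 + 7/9z)y_n
  R(z) = (1 + 7/9z)/(1 − 2/9z).

Find x<0 with |R(x)|<1.
x=-0.96: |R|=0.2088
R=−1: 1+7/9x = −1+2/9x ⇒ -5/9x=2 ⇒ x=2/(-5/9)=-3.6000
Confirm numerically:
  x=-3.121: |R|=0.84287 <1
  x=-2.617: |R|=0.65470 <1
  x=-2.614: |R|=0.65350 <1
  x=-3.739: |R|=1.04218 >1
  x=-3.698: |R|=1.02989 >1
Stable set (-3.6000, 0).

(-3.6000,0); λ=-9 ⇒ h* = (18/5)/9 = 0.4000.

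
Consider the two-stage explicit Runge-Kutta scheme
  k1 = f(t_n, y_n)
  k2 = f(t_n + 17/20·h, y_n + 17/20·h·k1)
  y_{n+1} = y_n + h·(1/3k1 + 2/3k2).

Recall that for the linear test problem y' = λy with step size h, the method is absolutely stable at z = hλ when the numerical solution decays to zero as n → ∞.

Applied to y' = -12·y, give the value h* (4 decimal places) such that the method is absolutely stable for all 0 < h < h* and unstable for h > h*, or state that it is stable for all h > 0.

(-1.7647,0); λ=-12 ⇒ h* = (30/17)/12 = 0.1471.

Set f=λy, z=hλ:
  k1=λy_n ⇒ h·k1=z·y_n;  k2=λ(1+17/20z)y_n ⇒ h·k2=z(1+17/20z)y_n
  y_{n+1}/y_n = 1 + 1/3z + 2/3z(1+17/20z) = 1 + z + 17/30z²
  Hence R(z) = 1 + z + 17/30z².

Need |R(x)|<1, x<0.
x=-0.69: |R|=0.5798
R=1: x+17/30x²=0 ⇒ x=−30/17=-1.7647; min R=1−1/(4·17/30)=0.5588>−1
Confirm numerically:
  x=-1.341: |R|=0.67803 <1
  x=-1.305: |R|=0.66005 <1
  x=-1.266: |R|=0.64223 <1
  x=-1.022: |R|=0.56987 <1
  x=-2.293: |R|=1.68645 >1
  x=-1.983: |R|=1.24530 >1
Interval (-1.7647, 0).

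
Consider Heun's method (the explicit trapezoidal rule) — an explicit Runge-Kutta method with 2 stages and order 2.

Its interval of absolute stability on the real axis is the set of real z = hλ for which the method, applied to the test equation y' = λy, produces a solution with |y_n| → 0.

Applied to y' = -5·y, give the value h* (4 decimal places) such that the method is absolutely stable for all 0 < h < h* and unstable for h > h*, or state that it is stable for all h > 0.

(-2.0000,0); λ=-5 ⇒ h* = 0.4000.

Set f=λy, z=hλ:
  order 2, 2-stage ⇒ R(z)=1+z+z^2/2
  (e.g. R(-1.22)=0.52420, |R|=0.52420)

Need |R(x)|<1, x<0.
x=-1.22: |R|=0.5242
|R(-1.59)|=0.6741 |R(-1.54)|=0.6458 |R(-1.24)|=0.5288
Bisect:
  x_lo=-2.5350 |R|=1.6782  x_hi=-0.2024 |R|=0.8181
  mid=-1.36873 |R|=0.56798 →hi
  mid=-1.95189 |R|=0.95305 →hi
  mid=-2.24347 |R|=1.27310 →lo
  mid=-2.09768 |R|=1.10245 →lo
  mid=-2.02478 |R|=1.02509 →lo
  mid=-1.98834 |R|=0.98840 →hi
  mid=-2.00656 |R|=1.00658 →lo
  mid=-1.99745 |R|=0.99745 →hi
  mid=-2.00200 |R|=1.00201 →lo
  mid=-1.99973 |R|=0.99973 →hi
  ...
  [-2.00001,-1.99987] ⇒ x*=-2.0000
Stable set (-2.0000, 0).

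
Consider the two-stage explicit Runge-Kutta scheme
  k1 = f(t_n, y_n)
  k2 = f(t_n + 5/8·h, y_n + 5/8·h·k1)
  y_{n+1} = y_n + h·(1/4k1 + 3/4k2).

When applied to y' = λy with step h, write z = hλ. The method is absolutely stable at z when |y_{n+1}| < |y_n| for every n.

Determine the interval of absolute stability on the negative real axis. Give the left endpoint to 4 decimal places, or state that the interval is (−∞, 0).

Test eqn y'=λy, z=hλ:
  k1=λy_n ⇒ h·k1=z·y_n;  k2=λ(1+5/8z)y_n ⇒ h·k2=z(1+5/8z)y_n
  y_{n+1}/y_n = 1 + 1/4z + 3/4z(1+5/8z) = 1 + z + 15/32z²
  ⇒ R(z) = 1 + z + 15/32z².

Need |R(x)|<1, x<0.
x=-0.65: |R|=0.5480
R=1: x+15/32x²=0 ⇒ x=−32/15=-2.1333; min R=1−1/(4·15/32)=0.4667>−1
Confirm numerically:
  x=-2.072: |R|=0.94043 <1
  x=-1.958: |R|=0.83908 <1
  x=-1.932: |R|=0.81767 <1
  x=-1.904: |R|=0.79532 <1
  x=-2.639: |R|=1.62553 >1
  x=-2.613: |R|=1.58752 >1
  x=-2.255: |R|=1.12861 >1
So |R|<1 on (-2.1333, 0).

z∈(-2.1333,0).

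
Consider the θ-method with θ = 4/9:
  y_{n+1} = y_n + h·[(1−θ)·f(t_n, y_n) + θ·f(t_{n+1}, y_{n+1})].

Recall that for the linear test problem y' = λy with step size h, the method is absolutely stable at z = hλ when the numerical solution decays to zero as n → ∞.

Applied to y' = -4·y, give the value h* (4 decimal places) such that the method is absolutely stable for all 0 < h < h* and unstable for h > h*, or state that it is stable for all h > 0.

With y'=λy (z=hλ):
  y_{n+1} = y_n + z·[5/9·y_n + 4/9·y_{n+1}] ⇒ (1 − 4/9z)y_{n+1} = (1 + 5/9z)y_n
  Hence R(z) = (1 + 5/9z)/(1 − 4/9z).

Solve |R(x)|<1 on ℝ⁻.
x=-0.39: |R|=0.6676
R=−1: 1+5/9x = −1+4/9x ⇒ -1/9x=2 ⇒ x=2/(-1/9)=-18.0000
Confirm numerically:
  x=-15.696: |R|=0.96790 <1
  x=-15.266: |R|=0.96098 <1
  x=-12.599: |R|=0.90907 <1
  x=-18.112: |R|=1.00138 >1
  x=-18.058: |R|=1.00071 >1
So |R|<1 on (-18.0000, 0).

(-18.0000,0); λ=-4 ⇒ h* = (18)/4 = 4.5000.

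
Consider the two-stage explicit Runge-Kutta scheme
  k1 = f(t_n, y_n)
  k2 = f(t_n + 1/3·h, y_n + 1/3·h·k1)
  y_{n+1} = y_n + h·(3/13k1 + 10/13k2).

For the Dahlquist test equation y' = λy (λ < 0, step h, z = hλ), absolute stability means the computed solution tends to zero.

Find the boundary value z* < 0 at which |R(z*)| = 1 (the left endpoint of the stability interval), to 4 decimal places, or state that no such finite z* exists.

Test eqn y'=λy, z=hλ:
  k1=λy_n ⇒ h·k1=z·y_n;  k2=λ(1+1/3z)y_n ⇒ h·k2=z(1+1/3z)y_n
  y_{n+1}/y_n = 1 + 3/13z + 10/13z(1+1/3z) = 1 + z + 10/39z²
  ⇒ R(z) = 1 + z + 10/39z².

Need |R(x)|<1, x<0.
x=-0.77: |R|=0.3820
R=1: x+10/39x²=0 ⇒ x=−39/10=-3.9000; min R=1−1/(4·10/39)=0.0250>−1
Confirm numerically:
  x=-3.713: |R|=0.82197 <1
  x=-2.777: |R|=0.20037 <1
  x=-2.434: |R|=0.08507 <1
  x=-1.937: |R|=0.02504 <1
  x=-4.394: |R|=1.55657 >1
  x=-4.154: |R|=1.27054 >1
Interval (-3.9000, 0).

left endpoint -3.9000.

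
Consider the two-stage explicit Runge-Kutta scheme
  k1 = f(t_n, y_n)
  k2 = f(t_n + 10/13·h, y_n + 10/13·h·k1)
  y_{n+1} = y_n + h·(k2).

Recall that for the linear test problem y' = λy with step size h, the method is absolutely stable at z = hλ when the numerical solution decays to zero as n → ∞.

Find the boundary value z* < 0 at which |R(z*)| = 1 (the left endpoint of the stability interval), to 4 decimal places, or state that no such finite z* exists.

z* = -1.3000.

Test eqn y'=λy, z=hλ:
  k1=λy_n ⇒ h·k1=z·y_n;  k2=λ(1+10/13z)y_n ⇒ h·k2=z(1+10/13z)y_n
  y_{n+1}/y_n = 1 + z(1+10/13z) = 1 + z + 10/13z²
  ⇒ R(z) = 1 + z + 10/13z².

Need |R(x)|<1, x<0.
x=-1.18: |R|=0.8911
R=1: x+10/13x²=0 ⇒ x=−13/10=-1.3000; min R=1−1/(4·10/13)=0.6750>−1
Confirm numerically:
  x=-0.999: |R|=0.76869 <1
  x=-0.655: |R|=0.67502 <1
  x=-0.586: |R|=0.67815 <1
  x=-1.869: |R|=1.81805 >1
  x=-1.627: |R|=1.40925 >1
So |R|<1 on (-1.3000, 0).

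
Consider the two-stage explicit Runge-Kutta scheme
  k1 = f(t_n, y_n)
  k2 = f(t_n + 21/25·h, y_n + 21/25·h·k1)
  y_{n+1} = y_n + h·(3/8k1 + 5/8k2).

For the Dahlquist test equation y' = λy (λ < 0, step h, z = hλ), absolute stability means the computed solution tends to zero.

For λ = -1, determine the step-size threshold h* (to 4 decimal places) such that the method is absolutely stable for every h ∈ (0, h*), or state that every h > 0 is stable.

(-1.9048,0); λ=-1 ⇒ h* = (40/21)/1 = 1.9048.

On y'=λy, z=hλ:
  k1=λy_n ⇒ h·k1=z·y_n;  k2=λ(1+21/25z)y_n ⇒ h·k2=z(1+21/25z)y_n
  y_{n+1}/y_n = 1 + 3/8z + 5/8z(1+21/25z) = 1 + z + 21/40z²
  Hence R(z) = 1 + z + 21/40z².

Need |R(x)|<1, x<0.
x=-1.14: |R|=0.5423
R=1: x+21/40x²=0 ⇒ x=−40/21=-1.9048; min R=1−1/(4·21/40)=0.5238>−1
Confirm numerically:
  x=-1.658: |R|=0.78521 <1
  x=-1.241: |R|=0.56754 <1
  x=-1.144: |R|=0.54309 <1
  x=-1.118: |R|=0.53821 <1
  x=-2.256: |R|=1.41601 >1
  x=-2.251: |R|=1.40918 >1
  x=-2.027: |R|=1.13008 >1
Stable set (-1.9048, 0).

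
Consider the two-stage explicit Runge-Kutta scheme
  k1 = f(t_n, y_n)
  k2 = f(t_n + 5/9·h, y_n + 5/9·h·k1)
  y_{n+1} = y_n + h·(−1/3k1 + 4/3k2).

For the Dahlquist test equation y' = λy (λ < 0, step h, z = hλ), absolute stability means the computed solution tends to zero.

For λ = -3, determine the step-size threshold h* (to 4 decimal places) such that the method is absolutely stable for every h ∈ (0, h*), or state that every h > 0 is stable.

Test eqn y'=λy, z=hλ:
  k1=λy_n ⇒ h·k1=z·y_n;  k2=λ(1+5/9z)y_n ⇒ h·k2=z(1+5/9z)y_n
  y_{n+1}/y_n = 1 − 1/3z + 4/3z(1+5/9z) = 1 + z + 20/27z²
  Hence R(z) = 1 + z + 20/27z².

Solve |R(x)|<1 on ℝ⁻.
x=-1.34: |R|=0.9901
R=1: x+20/27x²=0 ⇒ x=−27/20=-1.3500; min R=1−1/(4·20/27)=0.6625>−1
Confirm numerically:
  x=-1.315: |R|=0.96591 <1
  x=-1.017: |R|=0.74914 <1
  x=-0.920: |R|=0.70696 <1
  x=-0.660: |R|=0.66267 <1
  x=-1.717: |R|=1.46677 >1
  x=-1.490: |R|=1.15452 >1
  x=-1.377: |R|=1.02754 >1
Stable set (-1.3500, 0).

(-1.3500,0); λ=-3 ⇒ h* = (27/20)/3 = 0.4500.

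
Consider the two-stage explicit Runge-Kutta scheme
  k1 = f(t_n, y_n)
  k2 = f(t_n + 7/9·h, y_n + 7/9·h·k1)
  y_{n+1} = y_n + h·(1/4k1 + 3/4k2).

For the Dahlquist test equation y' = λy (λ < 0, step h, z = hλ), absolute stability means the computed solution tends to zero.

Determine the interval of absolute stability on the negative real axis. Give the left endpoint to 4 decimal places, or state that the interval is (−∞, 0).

z∈(-1.7143,0).

Test eqn y'=λy, z=hλ:
  k1=λy_n ⇒ h·k1=z·y_n;  k2=λ(1+7/9z)y_n ⇒ h·k2=z(1+7/9z)y_n
  y_{n+1}/y_n = 1 + 1/4z + 3/4z(1+7/9z) = 1 + z + 7/12z²
  Hence R(z) = 1 + z + 7/12z².

Boundary: |R(x)|=1, x<0.
x=-1.49: |R|=0.8051
R=1: x+7/12x²=0 ⇒ x=−12/7=-1.7143; min R=1−1/(4·7/12)=0.5714>−1
Confirm numerically:
  x=-1.545: |R|=0.84743 <1
  x=-1.244: |R|=0.65873 <1
  x=-1.164: |R|=0.62636 <1
  x=-0.825: |R|=0.57203 <1
  x=-2.020: |R|=1.36023 >1
  x=-1.957: |R|=1.27708 >1
  x=-1.749: |R|=1.03542 >1
Stable set (-1.7143, 0).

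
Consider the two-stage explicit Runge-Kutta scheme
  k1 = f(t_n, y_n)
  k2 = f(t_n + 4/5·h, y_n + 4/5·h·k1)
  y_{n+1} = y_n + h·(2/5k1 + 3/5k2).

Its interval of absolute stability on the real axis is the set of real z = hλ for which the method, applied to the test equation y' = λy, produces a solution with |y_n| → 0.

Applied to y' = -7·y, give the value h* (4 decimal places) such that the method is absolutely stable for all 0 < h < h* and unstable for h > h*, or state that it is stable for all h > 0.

(-2.0833,0); λ=-7 ⇒ h* = (25/12)/7 = 0.2976.

Set f=λy, z=hλ:
  k1=λy_n ⇒ h·k1=z·y_n;  k2=λ(1+4/5z)y_n ⇒ h·k2=z(1+4/5z)y_n
  y_{n+1}/y_n = 1 + 2/5z + 3/5z(1+4/5z) = 1 + z + 12/25z²
  R(z) = 1 + z + 12/25z².

Boundary: |R(x)|=1, x<0.
x=-1.73: |R|=0.7066
R=1: x+12/25x²=0 ⇒ x=−25/12=-2.0833; min R=1−1/(4·12/25)=0.4792>−1
Confirm numerically:
  x=-2.043: |R|=0.96045 <1
  x=-1.922: |R|=0.85116 <1
  x=-1.903: |R|=0.83528 <1
  x=-1.814: |R|=0.76549 <1
  x=-2.434: |R|=1.40969 >1
  x=-2.246: |R|=1.17537 >1
  x=-2.162: |R|=1.08164 >1
Stable set (-2.0833, 0).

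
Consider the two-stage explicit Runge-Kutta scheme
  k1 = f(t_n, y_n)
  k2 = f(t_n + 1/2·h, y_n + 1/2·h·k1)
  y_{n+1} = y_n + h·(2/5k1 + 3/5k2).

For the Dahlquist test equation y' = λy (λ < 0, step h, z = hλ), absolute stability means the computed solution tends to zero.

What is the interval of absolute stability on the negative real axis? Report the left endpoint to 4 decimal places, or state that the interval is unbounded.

Test eqn y'=λy, z=hλ:
  k1=λy_n ⇒ h·k1=z·y_n;  k2=λ(1+1/2z)y_n ⇒ h·k2=z(1+1/2z)y_n
  y_{n+1}/y_n = 1 + 2/5z + 3/5z(1+1/2z) = 1 + z + 3/10z²
  R(z) = 1 + z + 3/10z².

Need |R(x)|<1, x<0.
x=-1.61: |R|=0.1676
R=1: x+3/10x²=0 ⇒ x=−10/3=-3.3333; min R=1−1/(4·3/10)=0.1667>−1
Confirm numerically:
  x=-2.528: |R|=0.38924 <1
  x=-2.402: |R|=0.32888 <1
  x=-2.202: |R|=0.25264 <1
  x=-1.538: |R|=0.17163 <1
  x=-3.811: |R|=1.54612 >1
  x=-3.774: |R|=1.49892 >1
Interval (-3.3333, 0).

z∈(-3.3333,0).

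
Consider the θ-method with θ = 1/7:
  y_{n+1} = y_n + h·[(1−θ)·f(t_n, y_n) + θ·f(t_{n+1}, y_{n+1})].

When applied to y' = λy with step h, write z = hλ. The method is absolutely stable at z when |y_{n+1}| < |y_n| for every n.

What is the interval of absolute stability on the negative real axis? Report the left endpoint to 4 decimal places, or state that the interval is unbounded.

(-2.8000, 0).

On y'=λy, z=hλ:
  y_{n+1} = y_n + z·[6/7·y_n + 1/7·y_{n+1}] ⇒ (1 − 1/7z)y_{n+1} = (1 + 6/7z)y_n
  Hence R(z) = (1 + 6/7z)/(1 − 1/7z).

Boundary: |R(x)|=1, x<0.
x=-0.8: |R|=0.2821
R=−1: 1+6/7x = −1+1/7x ⇒ -5/7x=2 ⇒ x=2/(-5/7)=-2.8000
Confirm numerically:
  x=-2.209: |R|=0.67912 <1
  x=-1.730: |R|=0.38717 <1
  x=-1.537: |R|=0.26028 <1
  x=-1.280: |R|=0.08213 <1
  x=-3.335: |R|=1.25883 >1
  x=-3.220: |R|=1.20548 >1
  x=-3.158: |R|=1.17622 >1
Stable set (-2.8000, 0).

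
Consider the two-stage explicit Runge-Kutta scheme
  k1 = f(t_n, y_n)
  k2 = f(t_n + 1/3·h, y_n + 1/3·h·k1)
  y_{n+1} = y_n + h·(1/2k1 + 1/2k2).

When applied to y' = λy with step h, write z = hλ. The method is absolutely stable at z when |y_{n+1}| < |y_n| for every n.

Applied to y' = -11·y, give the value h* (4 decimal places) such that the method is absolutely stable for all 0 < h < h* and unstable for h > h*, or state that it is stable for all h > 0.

(-6.0000,0); λ=-11 ⇒ h* = (6)/11 = 0.5455.

On y'=λy, z=hλ:
  k1=λy_n ⇒ h·k1=z·y_n;  k2=λ(1+1/3z)y_n ⇒ h·k2=z(1+1/3z)y_n
  y_{n+1}/y_n = 1 + 1/2z + 1/2z(1+1/3z) = 1 + z + 1/6z²
  R(z) = 1 + z + 1/6z².

Boundary: |R(x)|=1, x<0.
x=-0.9: |R|=0.2350
R=1: x+1/6x²=0 ⇒ x=−6=-6.0000; min R=1−1/(4·1/6)=-0.5000>−1
Confirm numerically:
  x=-5.792: |R|=0.79921 <1
  x=-5.255: |R|=0.34750 <1
  x=-4.569: |R|=0.08971 <1
  x=-6.533: |R|=1.58035 >1
  x=-6.164: |R|=1.16848 >1
  x=-6.130: |R|=1.13282 >1
So |R|<1 on (-6.0000, 0).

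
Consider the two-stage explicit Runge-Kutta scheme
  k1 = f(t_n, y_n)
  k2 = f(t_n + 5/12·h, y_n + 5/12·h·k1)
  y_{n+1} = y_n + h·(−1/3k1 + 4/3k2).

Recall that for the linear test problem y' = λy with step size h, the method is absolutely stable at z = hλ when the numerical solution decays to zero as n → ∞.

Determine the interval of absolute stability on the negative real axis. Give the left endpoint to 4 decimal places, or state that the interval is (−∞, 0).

z∈(-1.8000,0).

Set f=λy, z=hλ:
  k1=λy_n ⇒ h·k1=z·y_n;  k2=λ(1+5/12z)y_n ⇒ h·k2=z(1+5/12z)y_n
  y_{n+1}/y_n = 1 − 1/3z + 4/3z(1+5/12z) = 1 + z + 5/9z²
  so R(z) = 1 + z + 5/9z².

Find x<0 with |R(x)|<1.
x=-1.43: |R|=0.7061
R=1: x+5/9x²=0 ⇒ x=−9/5=-1.8000; min R=1−1/(4·5/9)=0.5500>−1
Confirm numerically:
  x=-1.449: |R|=0.71745 <1
  x=-1.433: |R|=0.70783 <1
  x=-1.076: |R|=0.56721 <1
  x=-1.067: |R|=0.56549 <1
  x=-2.375: |R|=1.75868 >1
  x=-2.004: |R|=1.22712 >1
Interval (-1.8000, 0).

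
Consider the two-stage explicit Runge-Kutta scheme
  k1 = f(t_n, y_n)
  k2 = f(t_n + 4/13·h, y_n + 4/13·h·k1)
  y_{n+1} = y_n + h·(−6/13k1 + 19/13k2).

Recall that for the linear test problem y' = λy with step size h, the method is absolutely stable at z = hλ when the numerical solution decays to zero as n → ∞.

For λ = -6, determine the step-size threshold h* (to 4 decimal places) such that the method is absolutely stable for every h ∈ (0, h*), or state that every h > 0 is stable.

(-2.2237,0); λ=-6 ⇒ h* = (169/76)/6 = 0.3706.

On y'=λy, z=hλ:
  k1=λy_n ⇒ h·k1=z·y_n;  k2=λ(1+4/13z)y_n ⇒ h·k2=z(1+4/13z)y_n
  y_{n+1}/y_n = 1 − 6/13z + 19/13z(1+4/13z) = 1 + z + 76/169z²
  Hence R(z) = 1 + z + 76/169z².

Find x<0 with |R(x)|<1.
x=-0.64: |R|=0.5442
R=1: x+76/169x²=0 ⇒ x=−169/76=-2.2237; min R=1−1/(4·76/169)=0.4441>−1
Confirm numerically:
  x=-2.152: |R|=0.93063 <1
  x=-1.870: |R|=0.70257 <1
  x=-0.995: |R|=0.45022 <1
  x=-2.621: |R|=1.46831 >1
  x=-2.433: |R|=1.22902 >1
  x=-2.302: |R|=1.08107 >1
So |R|<1 on (-2.2237, 0).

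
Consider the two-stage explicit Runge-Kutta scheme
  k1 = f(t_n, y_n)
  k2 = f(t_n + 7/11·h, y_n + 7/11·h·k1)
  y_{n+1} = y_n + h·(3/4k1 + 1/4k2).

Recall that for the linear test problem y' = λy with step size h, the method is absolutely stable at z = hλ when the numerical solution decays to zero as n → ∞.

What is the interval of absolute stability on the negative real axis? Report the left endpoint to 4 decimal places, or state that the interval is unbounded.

(-6.2857, 0).

Set f=λy, z=hλ:
  k1=λy_n ⇒ h·k1=z·y_n;  k2=λ(1+7/11z)y_n ⇒ h·k2=z(1+7/11z)y_n
  y_{n+1}/y_n = 1 + 3/4z + 1/4z(1+7/11z) = 1 + z + 7/44z²
  R(z) = 1 + z + 7/44z².

Need |R(x)|<1, x<0.
x=-1.59: |R|=0.1878
R=1: x+7/44x²=0 ⇒ x=−44/7=-6.2857; min R=1−1/(4·7/44)=-0.5714>−1
Confirm numerically:
  x=-5.303: |R|=0.17092 <1
  x=-5.202: |R|=0.10313 <1
  x=-4.873: |R|=0.09521 <1
  x=-3.314: |R|=0.56677 <1
  x=-6.401: |R|=1.11740 >1
  x=-6.320: |R|=1.03447 >1
So |R|<1 on (-6.2857, 0).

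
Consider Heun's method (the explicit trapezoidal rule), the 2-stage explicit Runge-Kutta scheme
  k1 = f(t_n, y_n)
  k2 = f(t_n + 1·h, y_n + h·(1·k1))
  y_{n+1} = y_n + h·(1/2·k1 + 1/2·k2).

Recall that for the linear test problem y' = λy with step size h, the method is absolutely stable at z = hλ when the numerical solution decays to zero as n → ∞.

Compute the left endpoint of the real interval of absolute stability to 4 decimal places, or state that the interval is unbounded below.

left endpoint -2.0000.

Set f=λy, z=hλ:
  order 2, 2-stage ⇒ R(z)=1+z+z^2/2
  (e.g. R(-0.91)=0.50405, |R|=0.50405)

Boundary: |R(x)|=1, x<0.
x=-0.91: |R|=0.5041
|R(-2.34)|=1.3978 |R(-1.17)|=0.5144 |R(-0.6)|=0.5800
Bisect:
  x_lo=-2.7048 |R|=1.9532  x_hi=-0.3083 |R|=0.7392
  mid=-1.50656 |R|=0.62830 →hi
  mid=-2.10569 |R|=1.11127 →lo
  mid=-1.80613 |R|=0.82492 →hi
  mid=-1.95591 |R|=0.95688 →hi
  mid=-2.03080 |R|=1.03127 →lo
  mid=-1.99335 |R|=0.99337 →hi
  mid=-2.01207 |R|=1.01215 →lo
  mid=-2.00271 |R|=1.00272 →lo
  ...
  [-2.00008,-1.99993] ⇒ x*=-2.0000
So |R|<1 on (-2.0000, 0).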